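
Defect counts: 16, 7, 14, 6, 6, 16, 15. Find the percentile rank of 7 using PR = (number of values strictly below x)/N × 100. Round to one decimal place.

N = 7.
Strictly below 7: 2. Equal to 7: 1.
PR = 2/7 × 100 = 28.6

28.6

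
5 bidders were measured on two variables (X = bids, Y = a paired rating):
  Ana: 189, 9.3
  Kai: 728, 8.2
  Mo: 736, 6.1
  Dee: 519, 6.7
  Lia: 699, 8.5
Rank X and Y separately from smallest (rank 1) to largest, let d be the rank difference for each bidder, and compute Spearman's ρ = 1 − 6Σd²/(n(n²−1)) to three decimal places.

-0.700

Ranks of variable 1: 1, 4, 5, 2, 3
Ranks of variable 2: 5, 3, 1, 2, 4
d = r₁ − r₂: -4, 1, 4, 0, -1
d²: 16, 1, 16, 0, 1; Σd² = 34
ρ = 1 − 6·34/(5·24) = 1 − 204/120 = -0.700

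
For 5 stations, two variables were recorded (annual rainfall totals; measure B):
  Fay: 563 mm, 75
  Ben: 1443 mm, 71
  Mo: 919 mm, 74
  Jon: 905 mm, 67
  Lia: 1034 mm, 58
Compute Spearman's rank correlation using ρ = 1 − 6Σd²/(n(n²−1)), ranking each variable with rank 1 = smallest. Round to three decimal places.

Ranks of variable 1: 1, 5, 3, 2, 4
Ranks of variable 2: 5, 3, 4, 2, 1
d = r₁ − r₂: -4, 2, -1, 0, 3
d²: 16, 4, 1, 0, 9; Σd² = 30
ρ = 1 − 6·30/(5·24) = 1 − 180/120 = -0.500

-0.500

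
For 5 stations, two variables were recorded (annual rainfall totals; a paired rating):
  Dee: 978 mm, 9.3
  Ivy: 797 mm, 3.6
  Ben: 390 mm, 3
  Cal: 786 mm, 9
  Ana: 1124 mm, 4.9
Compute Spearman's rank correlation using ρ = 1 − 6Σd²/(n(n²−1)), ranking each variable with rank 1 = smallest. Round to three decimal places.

0.500

Ranks of variable 1: 4, 3, 1, 2, 5
Ranks of variable 2: 5, 2, 1, 4, 3
d = r₁ − r₂: -1, 1, 0, -2, 2
d²: 1, 1, 0, 4, 4; Σd² = 10
ρ = 1 − 6·10/(5·24) = 1 − 60/120 = 0.500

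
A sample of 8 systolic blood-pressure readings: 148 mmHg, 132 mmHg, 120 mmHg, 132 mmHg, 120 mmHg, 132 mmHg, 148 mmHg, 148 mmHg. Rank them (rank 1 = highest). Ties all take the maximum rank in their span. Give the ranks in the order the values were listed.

Sorted (descending): 148, 148, 148, 132, 132, 132, 120, 120
The 3 values of 148 occupy positions 1–3 → each gets rank 3.
The 3 values of 132 occupy positions 4–6 → each gets rank 6.
The 2 values of 120 occupy positions 7–8 → each gets rank 8.

3, 6, 8, 6, 8, 6, 3, 3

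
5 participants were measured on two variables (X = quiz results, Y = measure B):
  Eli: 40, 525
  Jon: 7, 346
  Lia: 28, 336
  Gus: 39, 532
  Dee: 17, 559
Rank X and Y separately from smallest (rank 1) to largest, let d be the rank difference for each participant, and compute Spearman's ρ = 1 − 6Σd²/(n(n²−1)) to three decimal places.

Ranks of variable 1: 5, 1, 3, 4, 2
Ranks of variable 2: 3, 2, 1, 4, 5
d = r₁ − r₂: 2, -1, 2, 0, -3
d²: 4, 1, 4, 0, 9; Σd² = 18
ρ = 1 − 6·18/(5·24) = 1 − 108/120 = 0.100

0.100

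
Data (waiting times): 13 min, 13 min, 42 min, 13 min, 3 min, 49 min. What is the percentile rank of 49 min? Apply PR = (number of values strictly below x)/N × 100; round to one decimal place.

83.3

N = 6.
Strictly below 49: 5. Equal to 49: 1.
PR = 5/6 × 100 = 83.3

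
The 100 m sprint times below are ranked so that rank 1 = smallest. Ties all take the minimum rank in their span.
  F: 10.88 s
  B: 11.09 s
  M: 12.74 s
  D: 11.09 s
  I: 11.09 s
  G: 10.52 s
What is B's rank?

3

Sorted (ascending): 10.52, 10.88, 11.09, 11.09, 11.09, 12.74
The 3 values of 11.09 occupy positions 3–5 → each gets rank 3.
B has value 11.09 s → rank 3.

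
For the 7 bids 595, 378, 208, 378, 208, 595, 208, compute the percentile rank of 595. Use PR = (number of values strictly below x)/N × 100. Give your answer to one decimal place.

71.4

N = 7.
Strictly below 595: 5. Equal to 595: 2.
PR = 5/7 × 100 = 71.4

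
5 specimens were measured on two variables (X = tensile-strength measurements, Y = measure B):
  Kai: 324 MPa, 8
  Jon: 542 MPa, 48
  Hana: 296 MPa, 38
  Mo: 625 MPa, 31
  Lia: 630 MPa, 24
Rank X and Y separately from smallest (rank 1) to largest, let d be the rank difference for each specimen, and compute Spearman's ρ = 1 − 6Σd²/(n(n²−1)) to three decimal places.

Ranks of variable 1: 2, 3, 1, 4, 5
Ranks of variable 2: 1, 5, 4, 3, 2
d = r₁ − r₂: 1, -2, -3, 1, 3
d²: 1, 4, 9, 1, 9; Σd² = 24
ρ = 1 − 6·24/(5·24) = 1 − 144/120 = -0.200

-0.200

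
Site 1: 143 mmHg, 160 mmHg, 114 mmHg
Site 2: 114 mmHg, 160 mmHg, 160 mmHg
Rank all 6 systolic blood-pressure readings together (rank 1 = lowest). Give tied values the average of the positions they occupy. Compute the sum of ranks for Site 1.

9.5

Sorted (ascending): 114, 114, 143, 160, 160, 160
The 2 values of 114 occupy positions 1–2 → average rank (1+2)/2 = 1.5.
The 3 values of 160 occupy positions 4–6 → average rank 5.
Site 1 values → pooled ranks: 143→3, 160→5, 114→1.5
Rank sum = 3 + 5 + 1.5 = 9.5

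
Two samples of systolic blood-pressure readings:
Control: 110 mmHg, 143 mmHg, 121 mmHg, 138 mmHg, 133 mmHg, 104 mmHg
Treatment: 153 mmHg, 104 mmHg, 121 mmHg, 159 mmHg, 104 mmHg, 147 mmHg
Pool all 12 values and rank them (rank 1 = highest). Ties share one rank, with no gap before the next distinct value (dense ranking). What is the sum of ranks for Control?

Sorted (descending): 159, 153, 147, 143, 138, 133, 121, 121, 110, 104, 104, 104
The 2 values of 121 share dense rank 7.
The 3 values of 104 share dense rank 9.
Remaining distinct values take the next consecutive integers.
Control values → pooled ranks: 110→8, 143→4, 121→7, 138→5, 133→6, 104→9
Rank sum = 8 + 4 + 7 + 5 + 6 + 9 = 39

39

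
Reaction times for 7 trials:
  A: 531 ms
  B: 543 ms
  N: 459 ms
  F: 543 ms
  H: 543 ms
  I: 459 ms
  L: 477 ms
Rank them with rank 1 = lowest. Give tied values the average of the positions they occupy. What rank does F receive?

Sorted (ascending): 459, 459, 477, 531, 543, 543, 543
The 2 values of 459 occupy positions 1–2 → average rank (1+2)/2 = 1.5.
The 3 values of 543 occupy positions 5–7 → average rank 6.
F has value 543 ms → rank 6.

6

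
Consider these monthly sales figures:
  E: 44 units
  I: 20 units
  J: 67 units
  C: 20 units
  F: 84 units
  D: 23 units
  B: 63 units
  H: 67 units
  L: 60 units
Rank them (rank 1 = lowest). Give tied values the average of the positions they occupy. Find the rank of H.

7.5

Sorted (ascending): 20, 20, 23, 44, 60, 63, 67, 67, 84
The 2 values of 20 occupy positions 1–2 → average rank (1+2)/2 = 1.5.
The 2 values of 67 occupy positions 7–8 → average rank (7+8)/2 = 7.5.
H has value 67 units → rank 7.5.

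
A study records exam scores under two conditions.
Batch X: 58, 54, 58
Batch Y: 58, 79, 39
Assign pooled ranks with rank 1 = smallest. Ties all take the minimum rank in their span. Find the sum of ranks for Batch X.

8

Sorted (ascending): 39, 54, 58, 58, 58, 79
The 3 values of 58 occupy positions 3–5 → each gets rank 3.
Batch X values → pooled ranks: 58→3, 54→2, 58→3
Rank sum = 3 + 2 + 3 = 8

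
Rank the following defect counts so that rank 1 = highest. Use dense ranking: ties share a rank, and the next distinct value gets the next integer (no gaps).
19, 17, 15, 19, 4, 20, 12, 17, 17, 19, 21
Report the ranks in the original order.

3, 4, 5, 3, 7, 2, 6, 4, 4, 3, 1

Sorted (descending): 21, 20, 19, 19, 19, 17, 17, 17, 15, 12, 4
The 3 values of 19 share dense rank 3.
The 3 values of 17 share dense rank 4.
Remaining distinct values take the next consecutive integers.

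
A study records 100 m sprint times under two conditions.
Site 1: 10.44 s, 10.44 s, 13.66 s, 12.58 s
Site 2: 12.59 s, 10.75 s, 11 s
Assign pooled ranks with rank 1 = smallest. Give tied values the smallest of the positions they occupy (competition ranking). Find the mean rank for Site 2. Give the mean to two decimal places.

Sorted (ascending): 10.44, 10.44, 10.75, 11, 12.58, 12.59, 13.66
The 2 values of 10.44 occupy positions 1–2 → each gets rank 1.
Site 2 values → pooled ranks: 12.59→6, 10.75→3, 11→4
Mean rank = (6 + 3 + 4) / 3 = 4.33

4.33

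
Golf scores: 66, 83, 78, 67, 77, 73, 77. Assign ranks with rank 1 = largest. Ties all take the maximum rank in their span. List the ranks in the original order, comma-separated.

Sorted (descending): 83, 78, 77, 77, 73, 67, 66
The 2 values of 77 occupy positions 3–4 → each gets rank 4.

7, 1, 2, 6, 4, 5, 4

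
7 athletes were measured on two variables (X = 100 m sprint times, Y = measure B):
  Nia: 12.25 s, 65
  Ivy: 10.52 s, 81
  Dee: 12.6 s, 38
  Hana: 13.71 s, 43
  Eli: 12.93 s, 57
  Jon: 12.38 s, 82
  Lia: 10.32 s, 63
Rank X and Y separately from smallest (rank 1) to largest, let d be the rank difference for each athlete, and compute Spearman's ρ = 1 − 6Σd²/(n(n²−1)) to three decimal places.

-0.571

Ranks of variable 1: 3, 2, 5, 7, 6, 4, 1
Ranks of variable 2: 5, 6, 1, 2, 3, 7, 4
d = r₁ − r₂: -2, -4, 4, 5, 3, -3, -3
d²: 4, 16, 16, 25, 9, 9, 9; Σd² = 88
ρ = 1 − 6·88/(7·48) = 1 − 528/336 = -0.571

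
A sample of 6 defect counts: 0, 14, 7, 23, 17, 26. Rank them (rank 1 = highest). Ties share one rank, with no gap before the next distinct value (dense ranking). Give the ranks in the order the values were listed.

Sorted (descending): 26, 23, 17, 14, 7, 0
No ties — each value takes its position as its rank.

6, 4, 5, 2, 3, 1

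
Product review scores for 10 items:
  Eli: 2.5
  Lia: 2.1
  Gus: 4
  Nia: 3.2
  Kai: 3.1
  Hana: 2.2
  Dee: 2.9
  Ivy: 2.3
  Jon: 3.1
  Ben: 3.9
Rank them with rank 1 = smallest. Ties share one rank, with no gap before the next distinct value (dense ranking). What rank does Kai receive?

6

Sorted (ascending): 2.1, 2.2, 2.3, 2.5, 2.9, 3.1, 3.1, 3.2, 3.9, 4
The 2 values of 3.1 share dense rank 6.
Remaining distinct values take the next consecutive integers.
Kai has value 3.1 → rank 6.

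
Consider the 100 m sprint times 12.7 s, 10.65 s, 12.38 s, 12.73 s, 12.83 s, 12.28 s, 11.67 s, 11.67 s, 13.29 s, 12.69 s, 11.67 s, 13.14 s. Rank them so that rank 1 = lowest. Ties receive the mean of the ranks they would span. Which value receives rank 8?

Sorted (ascending): 10.65, 11.67, 11.67, 11.67, 12.28, 12.38, 12.69, 12.7, 12.73, 12.83, 13.14, 13.29
The 3 values of 11.67 occupy positions 2–4 → average rank 3.
Rank 8 → value 12.7.

12.7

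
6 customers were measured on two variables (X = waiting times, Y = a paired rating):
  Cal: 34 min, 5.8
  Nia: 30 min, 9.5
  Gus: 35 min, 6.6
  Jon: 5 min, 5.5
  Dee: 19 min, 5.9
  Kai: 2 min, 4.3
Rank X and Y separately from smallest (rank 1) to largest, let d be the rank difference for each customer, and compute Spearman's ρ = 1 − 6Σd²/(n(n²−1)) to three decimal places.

Ranks of variable 1: 5, 4, 6, 2, 3, 1
Ranks of variable 2: 3, 6, 5, 2, 4, 1
d = r₁ − r₂: 2, -2, 1, 0, -1, 0
d²: 4, 4, 1, 0, 1, 0; Σd² = 10
ρ = 1 − 6·10/(6·35) = 1 − 60/210 = 0.714

0.714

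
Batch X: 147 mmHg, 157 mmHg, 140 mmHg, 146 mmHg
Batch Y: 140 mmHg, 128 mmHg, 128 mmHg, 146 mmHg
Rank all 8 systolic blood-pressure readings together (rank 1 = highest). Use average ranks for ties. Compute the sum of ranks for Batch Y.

Sorted (descending): 157, 147, 146, 146, 140, 140, 128, 128
The 2 values of 146 occupy positions 3–4 → average rank (3+4)/2 = 3.5.
The 2 values of 140 occupy positions 5–6 → average rank (5+6)/2 = 5.5.
The 2 values of 128 occupy positions 7–8 → average rank (7+8)/2 = 7.5.
Batch Y values → pooled ranks: 140→5.5, 128→7.5, 128→7.5, 146→3.5
Rank sum = 5.5 + 7.5 + 7.5 + 3.5 = 24

24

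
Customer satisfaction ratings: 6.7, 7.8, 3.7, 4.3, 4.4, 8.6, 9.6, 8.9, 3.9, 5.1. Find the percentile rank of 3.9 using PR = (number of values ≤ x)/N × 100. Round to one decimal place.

20.0

N = 10.
Strictly below 3.9: 1. Equal to 3.9: 1.
PR = 2/10 × 100 = 20.0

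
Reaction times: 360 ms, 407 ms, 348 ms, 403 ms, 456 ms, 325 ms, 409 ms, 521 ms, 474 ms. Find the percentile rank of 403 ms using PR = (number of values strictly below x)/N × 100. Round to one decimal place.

33.3

N = 9.
Strictly below 403: 3. Equal to 403: 1.
PR = 3/9 × 100 = 33.3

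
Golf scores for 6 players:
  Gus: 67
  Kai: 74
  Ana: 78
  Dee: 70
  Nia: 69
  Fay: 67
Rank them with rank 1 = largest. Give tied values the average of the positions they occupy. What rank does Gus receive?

5.5

Sorted (descending): 78, 74, 70, 69, 67, 67
The 2 values of 67 occupy positions 5–6 → average rank (5+6)/2 = 5.5.
Gus has value 67 → rank 5.5.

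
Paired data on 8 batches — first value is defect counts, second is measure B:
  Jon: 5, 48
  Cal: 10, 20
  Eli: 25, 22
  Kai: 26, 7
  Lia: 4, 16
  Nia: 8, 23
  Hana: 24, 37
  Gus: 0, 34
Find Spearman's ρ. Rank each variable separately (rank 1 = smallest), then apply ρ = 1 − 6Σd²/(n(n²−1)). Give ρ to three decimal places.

-0.357

Ranks of variable 1: 3, 5, 7, 8, 2, 4, 6, 1
Ranks of variable 2: 8, 3, 4, 1, 2, 5, 7, 6
d = r₁ − r₂: -5, 2, 3, 7, 0, -1, -1, -5
d²: 25, 4, 9, 49, 0, 1, 1, 25; Σd² = 114
ρ = 1 − 6·114/(8·63) = 1 − 684/504 = -0.357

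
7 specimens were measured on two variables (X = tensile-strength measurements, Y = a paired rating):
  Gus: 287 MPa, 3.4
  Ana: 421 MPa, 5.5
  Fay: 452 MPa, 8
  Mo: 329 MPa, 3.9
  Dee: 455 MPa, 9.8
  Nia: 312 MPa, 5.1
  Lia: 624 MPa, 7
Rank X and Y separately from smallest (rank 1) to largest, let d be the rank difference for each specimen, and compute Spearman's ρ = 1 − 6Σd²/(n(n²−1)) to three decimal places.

0.857

Ranks of variable 1: 1, 4, 5, 3, 6, 2, 7
Ranks of variable 2: 1, 4, 6, 2, 7, 3, 5
d = r₁ − r₂: 0, 0, -1, 1, -1, -1, 2
d²: 0, 0, 1, 1, 1, 1, 4; Σd² = 8
ρ = 1 − 6·8/(7·48) = 1 − 48/336 = 0.857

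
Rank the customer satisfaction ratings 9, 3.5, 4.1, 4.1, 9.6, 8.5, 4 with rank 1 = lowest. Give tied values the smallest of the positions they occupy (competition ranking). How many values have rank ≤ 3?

Sorted (ascending): 3.5, 4, 4.1, 4.1, 8.5, 9, 9.6
The 2 values of 4.1 occupy positions 3–4 → each gets rank 3.
Ranks ≤ 3: {1, 2, 3, 3} → 4 values.

4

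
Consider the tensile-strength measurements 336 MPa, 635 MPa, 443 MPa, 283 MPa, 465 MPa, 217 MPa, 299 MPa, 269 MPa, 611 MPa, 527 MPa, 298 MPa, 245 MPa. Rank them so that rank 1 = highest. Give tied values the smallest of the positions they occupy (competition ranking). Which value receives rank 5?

443

Sorted (descending): 635, 611, 527, 465, 443, 336, 299, 298, 283, 269, 245, 217
No ties — each value takes its position as its rank.
Rank 5 → value 443.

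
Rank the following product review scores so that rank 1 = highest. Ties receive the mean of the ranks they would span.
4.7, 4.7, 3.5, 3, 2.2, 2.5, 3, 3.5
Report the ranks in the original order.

1.5, 1.5, 3.5, 5.5, 8, 7, 5.5, 3.5

Sorted (descending): 4.7, 4.7, 3.5, 3.5, 3, 3, 2.5, 2.2
The 2 values of 4.7 occupy positions 1–2 → average rank (1+2)/2 = 1.5.
The 2 values of 3.5 occupy positions 3–4 → average rank (3+4)/2 = 3.5.
The 2 values of 3 occupy positions 5–6 → average rank (5+6)/2 = 5.5.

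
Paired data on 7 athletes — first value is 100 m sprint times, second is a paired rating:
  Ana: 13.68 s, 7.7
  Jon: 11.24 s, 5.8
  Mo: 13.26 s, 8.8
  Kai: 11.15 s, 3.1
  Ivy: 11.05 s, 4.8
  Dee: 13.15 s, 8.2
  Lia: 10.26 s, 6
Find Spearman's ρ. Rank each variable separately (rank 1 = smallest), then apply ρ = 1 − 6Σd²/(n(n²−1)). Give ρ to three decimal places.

0.643

Ranks of variable 1: 7, 4, 6, 3, 2, 5, 1
Ranks of variable 2: 5, 3, 7, 1, 2, 6, 4
d = r₁ − r₂: 2, 1, -1, 2, 0, -1, -3
d²: 4, 1, 1, 4, 0, 1, 9; Σd² = 20
ρ = 1 − 6·20/(7·48) = 1 − 120/336 = 0.643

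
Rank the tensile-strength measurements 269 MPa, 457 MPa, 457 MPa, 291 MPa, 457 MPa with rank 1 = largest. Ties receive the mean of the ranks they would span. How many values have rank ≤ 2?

3

Sorted (descending): 457, 457, 457, 291, 269
The 3 values of 457 occupy positions 1–3 → average rank 2.
Ranks ≤ 2: {2, 2, 2} → 3 values.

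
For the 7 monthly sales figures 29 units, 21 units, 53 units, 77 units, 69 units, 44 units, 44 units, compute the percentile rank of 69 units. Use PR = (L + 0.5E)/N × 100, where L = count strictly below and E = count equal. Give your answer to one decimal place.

N = 7.
Strictly below 69: 5. Equal to 69: 1.
PR = (5 + 0.5·1)/7 × 100 = 78.6

78.6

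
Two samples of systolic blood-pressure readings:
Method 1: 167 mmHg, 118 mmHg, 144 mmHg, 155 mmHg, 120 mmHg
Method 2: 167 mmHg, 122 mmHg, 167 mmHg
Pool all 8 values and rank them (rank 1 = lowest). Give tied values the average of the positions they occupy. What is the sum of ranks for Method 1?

Sorted (ascending): 118, 120, 122, 144, 155, 167, 167, 167
The 3 values of 167 occupy positions 6–8 → average rank 7.
Method 1 values → pooled ranks: 167→7, 118→1, 144→4, 155→5, 120→2
Rank sum = 7 + 1 + 4 + 5 + 2 = 19

19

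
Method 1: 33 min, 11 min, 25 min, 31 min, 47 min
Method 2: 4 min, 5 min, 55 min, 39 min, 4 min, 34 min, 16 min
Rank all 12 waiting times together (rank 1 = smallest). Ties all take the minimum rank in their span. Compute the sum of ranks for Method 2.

Sorted (ascending): 4, 4, 5, 11, 16, 25, 31, 33, 34, 39, 47, 55
The 2 values of 4 occupy positions 1–2 → each gets rank 1.
Method 2 values → pooled ranks: 4→1, 5→3, 55→12, 39→10, 4→1, 34→9, 16→5
Rank sum = 1 + 3 + 12 + 10 + 1 + 9 + 5 = 41

41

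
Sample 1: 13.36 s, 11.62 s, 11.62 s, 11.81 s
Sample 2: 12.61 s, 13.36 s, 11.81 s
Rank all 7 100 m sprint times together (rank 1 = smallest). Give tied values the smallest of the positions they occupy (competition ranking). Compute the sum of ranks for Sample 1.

Sorted (ascending): 11.62, 11.62, 11.81, 11.81, 12.61, 13.36, 13.36
The 2 values of 11.62 occupy positions 1–2 → each gets rank 1.
The 2 values of 11.81 occupy positions 3–4 → each gets rank 3.
The 2 values of 13.36 occupy positions 6–7 → each gets rank 6.
Sample 1 values → pooled ranks: 13.36→6, 11.62→1, 11.62→1, 11.81→3
Rank sum = 6 + 1 + 1 + 3 = 11

11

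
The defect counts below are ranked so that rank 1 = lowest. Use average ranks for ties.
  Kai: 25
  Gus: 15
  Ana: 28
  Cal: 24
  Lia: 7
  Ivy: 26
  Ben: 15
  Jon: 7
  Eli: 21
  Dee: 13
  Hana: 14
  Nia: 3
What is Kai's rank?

10

Sorted (ascending): 3, 7, 7, 13, 14, 15, 15, 21, 24, 25, 26, 28
The 2 values of 7 occupy positions 2–3 → average rank (2+3)/2 = 2.5.
The 2 values of 15 occupy positions 6–7 → average rank (6+7)/2 = 6.5.
Kai has value 25 → rank 10.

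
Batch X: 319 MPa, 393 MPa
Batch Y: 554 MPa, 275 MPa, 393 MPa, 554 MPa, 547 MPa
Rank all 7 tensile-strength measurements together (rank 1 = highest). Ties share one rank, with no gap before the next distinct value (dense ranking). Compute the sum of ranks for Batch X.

7

Sorted (descending): 554, 554, 547, 393, 393, 319, 275
The 2 values of 554 share dense rank 1.
The 2 values of 393 share dense rank 3.
Remaining distinct values take the next consecutive integers.
Batch X values → pooled ranks: 319→4, 393→3
Rank sum = 4 + 3 = 7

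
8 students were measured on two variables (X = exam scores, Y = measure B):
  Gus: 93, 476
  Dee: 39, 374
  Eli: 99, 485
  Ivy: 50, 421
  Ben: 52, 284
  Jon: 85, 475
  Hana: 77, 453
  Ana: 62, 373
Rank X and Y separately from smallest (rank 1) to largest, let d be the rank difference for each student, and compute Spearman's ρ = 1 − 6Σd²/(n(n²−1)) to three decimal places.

0.810

Ranks of variable 1: 7, 1, 8, 2, 3, 6, 5, 4
Ranks of variable 2: 7, 3, 8, 4, 1, 6, 5, 2
d = r₁ − r₂: 0, -2, 0, -2, 2, 0, 0, 2
d²: 0, 4, 0, 4, 4, 0, 0, 4; Σd² = 16
ρ = 1 − 6·16/(8·63) = 1 − 96/504 = 0.810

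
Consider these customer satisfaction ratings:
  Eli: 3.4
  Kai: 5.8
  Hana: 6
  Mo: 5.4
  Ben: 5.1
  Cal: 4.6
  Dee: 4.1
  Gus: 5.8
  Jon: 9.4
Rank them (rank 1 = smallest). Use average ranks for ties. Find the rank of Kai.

Sorted (ascending): 3.4, 4.1, 4.6, 5.1, 5.4, 5.8, 5.8, 6, 9.4
The 2 values of 5.8 occupy positions 6–7 → average rank (6+7)/2 = 6.5.
Kai has value 5.8 → rank 6.5.

6.5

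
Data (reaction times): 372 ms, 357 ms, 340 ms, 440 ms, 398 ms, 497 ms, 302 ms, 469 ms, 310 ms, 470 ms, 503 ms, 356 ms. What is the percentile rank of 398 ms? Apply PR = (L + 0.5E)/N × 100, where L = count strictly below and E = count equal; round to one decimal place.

54.2

N = 12.
Strictly below 398: 6. Equal to 398: 1.
PR = (6 + 0.5·1)/12 × 100 = 54.2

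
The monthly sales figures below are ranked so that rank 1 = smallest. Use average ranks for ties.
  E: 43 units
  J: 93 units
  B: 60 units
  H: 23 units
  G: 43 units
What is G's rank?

2.5

Sorted (ascending): 23, 43, 43, 60, 93
The 2 values of 43 occupy positions 2–3 → average rank (2+3)/2 = 2.5.
G has value 43 units → rank 2.5.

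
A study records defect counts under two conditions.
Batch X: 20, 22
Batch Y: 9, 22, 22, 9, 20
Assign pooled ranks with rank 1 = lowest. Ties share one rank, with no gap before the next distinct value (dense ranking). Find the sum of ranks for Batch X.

Sorted (ascending): 9, 9, 20, 20, 22, 22, 22
The 2 values of 9 share dense rank 1.
The 2 values of 20 share dense rank 2.
The 3 values of 22 share dense rank 3.
Batch X values → pooled ranks: 20→2, 22→3
Rank sum = 2 + 3 = 5

5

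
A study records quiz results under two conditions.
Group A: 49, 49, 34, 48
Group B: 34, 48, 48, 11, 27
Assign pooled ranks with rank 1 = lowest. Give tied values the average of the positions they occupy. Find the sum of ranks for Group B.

18.5

Sorted (ascending): 11, 27, 34, 34, 48, 48, 48, 49, 49
The 2 values of 34 occupy positions 3–4 → average rank (3+4)/2 = 3.5.
The 3 values of 48 occupy positions 5–7 → average rank 6.
The 2 values of 49 occupy positions 8–9 → average rank (8+9)/2 = 8.5.
Group B values → pooled ranks: 34→3.5, 48→6, 48→6, 11→1, 27→2
Rank sum = 3.5 + 6 + 6 + 1 + 2 = 18.5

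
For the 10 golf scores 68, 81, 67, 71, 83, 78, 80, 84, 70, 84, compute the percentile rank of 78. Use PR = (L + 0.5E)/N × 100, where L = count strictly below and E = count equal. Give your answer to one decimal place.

N = 10.
Strictly below 78: 4. Equal to 78: 1.
PR = (4 + 0.5·1)/10 × 100 = 45.0

45.0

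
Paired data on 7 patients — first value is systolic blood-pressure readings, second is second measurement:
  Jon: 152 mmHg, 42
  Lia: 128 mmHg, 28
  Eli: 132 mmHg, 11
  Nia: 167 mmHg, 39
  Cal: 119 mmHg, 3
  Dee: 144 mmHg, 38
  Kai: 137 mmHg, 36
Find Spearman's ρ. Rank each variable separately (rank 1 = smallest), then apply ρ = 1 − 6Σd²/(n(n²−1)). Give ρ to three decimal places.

0.929

Ranks of variable 1: 6, 2, 3, 7, 1, 5, 4
Ranks of variable 2: 7, 3, 2, 6, 1, 5, 4
d = r₁ − r₂: -1, -1, 1, 1, 0, 0, 0
d²: 1, 1, 1, 1, 0, 0, 0; Σd² = 4
ρ = 1 − 6·4/(7·48) = 1 − 24/336 = 0.929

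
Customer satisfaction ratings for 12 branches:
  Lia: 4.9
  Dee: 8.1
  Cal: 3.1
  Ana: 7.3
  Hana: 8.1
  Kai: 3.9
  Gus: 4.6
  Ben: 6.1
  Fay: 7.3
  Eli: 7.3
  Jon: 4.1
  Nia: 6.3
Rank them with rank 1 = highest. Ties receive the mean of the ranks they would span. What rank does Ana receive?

Sorted (descending): 8.1, 8.1, 7.3, 7.3, 7.3, 6.3, 6.1, 4.9, 4.6, 4.1, 3.9, 3.1
The 2 values of 8.1 occupy positions 1–2 → average rank (1+2)/2 = 1.5.
The 3 values of 7.3 occupy positions 3–5 → average rank 4.
Ana has value 7.3 → rank 4.

4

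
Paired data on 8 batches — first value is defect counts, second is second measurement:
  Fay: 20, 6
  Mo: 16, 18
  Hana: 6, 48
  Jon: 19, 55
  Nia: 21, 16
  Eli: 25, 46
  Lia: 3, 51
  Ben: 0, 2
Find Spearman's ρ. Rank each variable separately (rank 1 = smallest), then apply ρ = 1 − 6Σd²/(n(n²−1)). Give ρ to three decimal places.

Ranks of variable 1: 6, 4, 3, 5, 7, 8, 2, 1
Ranks of variable 2: 2, 4, 6, 8, 3, 5, 7, 1
d = r₁ − r₂: 4, 0, -3, -3, 4, 3, -5, 0
d²: 16, 0, 9, 9, 16, 9, 25, 0; Σd² = 84
ρ = 1 − 6·84/(8·63) = 1 − 504/504 = 0.000

0.000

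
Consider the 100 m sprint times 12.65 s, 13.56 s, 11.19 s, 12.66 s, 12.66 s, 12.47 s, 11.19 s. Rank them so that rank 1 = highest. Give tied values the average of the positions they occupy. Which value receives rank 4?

12.65

Sorted (descending): 13.56, 12.66, 12.66, 12.65, 12.47, 11.19, 11.19
The 2 values of 12.66 occupy positions 2–3 → average rank (2+3)/2 = 2.5.
The 2 values of 11.19 occupy positions 6–7 → average rank (6+7)/2 = 6.5.
Rank 4 → value 12.65.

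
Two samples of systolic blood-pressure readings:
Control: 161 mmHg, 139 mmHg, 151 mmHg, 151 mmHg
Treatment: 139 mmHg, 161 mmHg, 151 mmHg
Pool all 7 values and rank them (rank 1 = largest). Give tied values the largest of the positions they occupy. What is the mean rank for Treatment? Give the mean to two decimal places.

4.67

Sorted (descending): 161, 161, 151, 151, 151, 139, 139
The 2 values of 161 occupy positions 1–2 → each gets rank 2.
The 3 values of 151 occupy positions 3–5 → each gets rank 5.
The 2 values of 139 occupy positions 6–7 → each gets rank 7.
Treatment values → pooled ranks: 139→7, 161→2, 151→5
Mean rank = (7 + 2 + 5) / 3 = 4.67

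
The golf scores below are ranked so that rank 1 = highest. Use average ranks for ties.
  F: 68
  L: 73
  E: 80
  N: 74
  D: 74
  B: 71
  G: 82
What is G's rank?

1

Sorted (descending): 82, 80, 74, 74, 73, 71, 68
The 2 values of 74 occupy positions 3–4 → average rank (3+4)/2 = 3.5.
G has value 82 → rank 1.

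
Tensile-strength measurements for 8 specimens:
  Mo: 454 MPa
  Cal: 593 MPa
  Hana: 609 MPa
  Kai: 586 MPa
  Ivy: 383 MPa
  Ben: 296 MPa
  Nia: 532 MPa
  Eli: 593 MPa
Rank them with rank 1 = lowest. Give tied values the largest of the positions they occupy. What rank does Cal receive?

Sorted (ascending): 296, 383, 454, 532, 586, 593, 593, 609
The 2 values of 593 occupy positions 6–7 → each gets rank 7.
Cal has value 593 MPa → rank 7.

7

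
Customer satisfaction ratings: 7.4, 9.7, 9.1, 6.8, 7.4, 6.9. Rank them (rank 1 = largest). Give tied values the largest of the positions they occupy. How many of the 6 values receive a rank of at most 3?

2

Sorted (descending): 9.7, 9.1, 7.4, 7.4, 6.9, 6.8
The 2 values of 7.4 occupy positions 3–4 → each gets rank 4.
Ranks ≤ 3: {1, 2} → 2 values.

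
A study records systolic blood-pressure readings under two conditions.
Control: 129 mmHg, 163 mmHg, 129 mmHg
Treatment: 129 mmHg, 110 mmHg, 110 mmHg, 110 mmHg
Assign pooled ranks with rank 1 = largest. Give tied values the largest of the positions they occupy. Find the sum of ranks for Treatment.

25

Sorted (descending): 163, 129, 129, 129, 110, 110, 110
The 3 values of 129 occupy positions 2–4 → each gets rank 4.
The 3 values of 110 occupy positions 5–7 → each gets rank 7.
Treatment values → pooled ranks: 129→4, 110→7, 110→7, 110→7
Rank sum = 4 + 7 + 7 + 7 = 25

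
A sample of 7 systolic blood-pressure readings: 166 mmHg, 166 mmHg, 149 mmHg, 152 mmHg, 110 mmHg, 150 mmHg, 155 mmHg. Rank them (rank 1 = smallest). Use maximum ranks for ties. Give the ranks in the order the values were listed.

Sorted (ascending): 110, 149, 150, 152, 155, 166, 166
The 2 values of 166 occupy positions 6–7 → each gets rank 7.

7, 7, 2, 4, 1, 3, 5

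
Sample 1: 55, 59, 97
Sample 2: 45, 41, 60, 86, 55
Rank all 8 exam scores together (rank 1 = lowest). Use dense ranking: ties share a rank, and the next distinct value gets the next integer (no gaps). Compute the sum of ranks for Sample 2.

17

Sorted (ascending): 41, 45, 55, 55, 59, 60, 86, 97
The 2 values of 55 share dense rank 3.
Remaining distinct values take the next consecutive integers.
Sample 2 values → pooled ranks: 45→2, 41→1, 60→5, 86→6, 55→3
Rank sum = 2 + 1 + 5 + 6 + 3 = 17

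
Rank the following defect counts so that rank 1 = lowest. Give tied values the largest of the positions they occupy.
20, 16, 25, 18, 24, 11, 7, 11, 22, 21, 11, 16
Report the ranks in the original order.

Sorted (ascending): 7, 11, 11, 11, 16, 16, 18, 20, 21, 22, 24, 25
The 3 values of 11 occupy positions 2–4 → each gets rank 4.
The 2 values of 16 occupy positions 5–6 → each gets rank 6.

8, 6, 12, 7, 11, 4, 1, 4, 10, 9, 4, 6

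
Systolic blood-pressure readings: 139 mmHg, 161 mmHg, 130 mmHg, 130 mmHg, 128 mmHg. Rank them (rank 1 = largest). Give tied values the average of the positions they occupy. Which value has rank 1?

161

Sorted (descending): 161, 139, 130, 130, 128
The 2 values of 130 occupy positions 3–4 → average rank (3+4)/2 = 3.5.
Rank 1 → value 161.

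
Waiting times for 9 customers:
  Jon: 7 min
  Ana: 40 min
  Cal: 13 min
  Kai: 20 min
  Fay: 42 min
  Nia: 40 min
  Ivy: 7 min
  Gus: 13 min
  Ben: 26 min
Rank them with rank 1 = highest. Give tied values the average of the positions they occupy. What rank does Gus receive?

Sorted (descending): 42, 40, 40, 26, 20, 13, 13, 7, 7
The 2 values of 40 occupy positions 2–3 → average rank (2+3)/2 = 2.5.
The 2 values of 13 occupy positions 6–7 → average rank (6+7)/2 = 6.5.
The 2 values of 7 occupy positions 8–9 → average rank (8+9)/2 = 8.5.
Gus has value 13 min → rank 6.5.

6.5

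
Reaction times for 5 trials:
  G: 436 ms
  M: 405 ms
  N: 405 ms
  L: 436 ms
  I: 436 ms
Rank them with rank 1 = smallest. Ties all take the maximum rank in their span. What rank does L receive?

5

Sorted (ascending): 405, 405, 436, 436, 436
The 2 values of 405 occupy positions 1–2 → each gets rank 2.
The 3 values of 436 occupy positions 3–5 → each gets rank 5.
L has value 436 ms → rank 5.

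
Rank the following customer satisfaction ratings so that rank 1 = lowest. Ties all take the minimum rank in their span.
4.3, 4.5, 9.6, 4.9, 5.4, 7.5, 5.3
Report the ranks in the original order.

Sorted (ascending): 4.3, 4.5, 4.9, 5.3, 5.4, 7.5, 9.6
No ties — each value takes its position as its rank.

1, 2, 7, 3, 5, 6, 4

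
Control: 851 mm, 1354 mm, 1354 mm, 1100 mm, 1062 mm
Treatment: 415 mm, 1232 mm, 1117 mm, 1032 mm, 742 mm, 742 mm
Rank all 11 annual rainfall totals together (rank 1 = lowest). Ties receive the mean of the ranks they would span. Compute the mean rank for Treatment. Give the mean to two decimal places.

Sorted (ascending): 415, 742, 742, 851, 1032, 1062, 1100, 1117, 1232, 1354, 1354
The 2 values of 742 occupy positions 2–3 → average rank (2+3)/2 = 2.5.
The 2 values of 1354 occupy positions 10–11 → average rank (10+11)/2 = 10.5.
Treatment values → pooled ranks: 415→1, 1232→9, 1117→8, 1032→5, 742→2.5, 742→2.5
Mean rank = (1 + 9 + 8 + 5 + 2.5 + 2.5) / 6 = 4.67

4.67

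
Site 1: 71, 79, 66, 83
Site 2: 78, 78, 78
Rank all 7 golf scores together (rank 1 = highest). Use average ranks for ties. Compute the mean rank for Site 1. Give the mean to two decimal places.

4.00

Sorted (descending): 83, 79, 78, 78, 78, 71, 66
The 3 values of 78 occupy positions 3–5 → average rank 4.
Site 1 values → pooled ranks: 71→6, 79→2, 66→7, 83→1
Mean rank = (6 + 2 + 7 + 1) / 4 = 4.00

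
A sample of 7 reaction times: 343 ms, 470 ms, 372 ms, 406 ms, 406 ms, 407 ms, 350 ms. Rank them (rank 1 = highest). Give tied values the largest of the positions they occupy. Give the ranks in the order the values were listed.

7, 1, 5, 4, 4, 2, 6

Sorted (descending): 470, 407, 406, 406, 372, 350, 343
The 2 values of 406 occupy positions 3–4 → each gets rank 4.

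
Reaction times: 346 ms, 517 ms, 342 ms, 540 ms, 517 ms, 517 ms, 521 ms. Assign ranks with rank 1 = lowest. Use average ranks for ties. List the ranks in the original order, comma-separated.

Sorted (ascending): 342, 346, 517, 517, 517, 521, 540
The 3 values of 517 occupy positions 3–5 → average rank 4.

2, 4, 1, 7, 4, 4, 6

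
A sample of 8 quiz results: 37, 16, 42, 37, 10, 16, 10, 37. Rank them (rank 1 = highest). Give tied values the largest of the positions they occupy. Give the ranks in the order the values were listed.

Sorted (descending): 42, 37, 37, 37, 16, 16, 10, 10
The 3 values of 37 occupy positions 2–4 → each gets rank 4.
The 2 values of 16 occupy positions 5–6 → each gets rank 6.
The 2 values of 10 occupy positions 7–8 → each gets rank 8.

4, 6, 1, 4, 8, 6, 8, 4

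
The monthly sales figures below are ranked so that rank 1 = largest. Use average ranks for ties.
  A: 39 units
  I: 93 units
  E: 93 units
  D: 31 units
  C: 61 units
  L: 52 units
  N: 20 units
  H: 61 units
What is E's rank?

1.5

Sorted (descending): 93, 93, 61, 61, 52, 39, 31, 20
The 2 values of 93 occupy positions 1–2 → average rank (1+2)/2 = 1.5.
The 2 values of 61 occupy positions 3–4 → average rank (3+4)/2 = 3.5.
E has value 93 units → rank 1.5.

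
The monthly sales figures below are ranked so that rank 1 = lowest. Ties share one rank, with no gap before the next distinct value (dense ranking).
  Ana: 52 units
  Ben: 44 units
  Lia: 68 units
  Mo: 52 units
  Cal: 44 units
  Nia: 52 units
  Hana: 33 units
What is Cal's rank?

2

Sorted (ascending): 33, 44, 44, 52, 52, 52, 68
The 2 values of 44 share dense rank 2.
The 3 values of 52 share dense rank 3.
Remaining distinct values take the next consecutive integers.
Cal has value 44 units → rank 2.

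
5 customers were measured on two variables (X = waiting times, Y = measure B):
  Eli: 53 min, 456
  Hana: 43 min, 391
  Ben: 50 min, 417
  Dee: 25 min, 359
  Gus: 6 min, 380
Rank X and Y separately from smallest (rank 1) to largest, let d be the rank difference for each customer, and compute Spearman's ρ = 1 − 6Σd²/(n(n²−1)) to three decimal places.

Ranks of variable 1: 5, 3, 4, 2, 1
Ranks of variable 2: 5, 3, 4, 1, 2
d = r₁ − r₂: 0, 0, 0, 1, -1
d²: 0, 0, 0, 1, 1; Σd² = 2
ρ = 1 − 6·2/(5·24) = 1 − 12/120 = 0.900

0.900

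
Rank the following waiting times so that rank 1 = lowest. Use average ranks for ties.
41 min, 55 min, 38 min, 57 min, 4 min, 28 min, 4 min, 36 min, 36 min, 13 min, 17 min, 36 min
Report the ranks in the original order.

10, 11, 9, 12, 1.5, 5, 1.5, 7, 7, 3, 4, 7

Sorted (ascending): 4, 4, 13, 17, 28, 36, 36, 36, 38, 41, 55, 57
The 2 values of 4 occupy positions 1–2 → average rank (1+2)/2 = 1.5.
The 3 values of 36 occupy positions 6–8 → average rank 7.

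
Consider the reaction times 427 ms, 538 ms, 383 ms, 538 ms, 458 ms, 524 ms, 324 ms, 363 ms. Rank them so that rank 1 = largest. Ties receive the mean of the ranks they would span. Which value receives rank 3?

Sorted (descending): 538, 538, 524, 458, 427, 383, 363, 324
The 2 values of 538 occupy positions 1–2 → average rank (1+2)/2 = 1.5.
Rank 3 → value 524.

524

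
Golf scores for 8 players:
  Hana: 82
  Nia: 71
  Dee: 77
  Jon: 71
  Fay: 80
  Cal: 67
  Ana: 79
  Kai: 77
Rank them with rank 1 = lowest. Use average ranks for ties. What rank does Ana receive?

Sorted (ascending): 67, 71, 71, 77, 77, 79, 80, 82
The 2 values of 71 occupy positions 2–3 → average rank (2+3)/2 = 2.5.
The 2 values of 77 occupy positions 4–5 → average rank (4+5)/2 = 4.5.
Ana has value 79 → rank 6.

6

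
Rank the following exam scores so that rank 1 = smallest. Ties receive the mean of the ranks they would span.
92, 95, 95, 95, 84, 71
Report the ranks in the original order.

Sorted (ascending): 71, 84, 92, 95, 95, 95
The 3 values of 95 occupy positions 4–6 → average rank 5.

3, 5, 5, 5, 2, 1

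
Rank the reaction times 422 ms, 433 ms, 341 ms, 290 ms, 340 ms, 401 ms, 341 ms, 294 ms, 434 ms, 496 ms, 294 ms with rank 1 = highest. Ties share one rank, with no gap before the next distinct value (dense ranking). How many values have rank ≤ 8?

10

Sorted (descending): 496, 434, 433, 422, 401, 341, 341, 340, 294, 294, 290
The 2 values of 341 share dense rank 6.
The 2 values of 294 share dense rank 8.
Remaining distinct values take the next consecutive integers.
Ranks ≤ 8: {1, 2, 3, 4, 5, 6, 6, 7, 8, 8} → 10 values.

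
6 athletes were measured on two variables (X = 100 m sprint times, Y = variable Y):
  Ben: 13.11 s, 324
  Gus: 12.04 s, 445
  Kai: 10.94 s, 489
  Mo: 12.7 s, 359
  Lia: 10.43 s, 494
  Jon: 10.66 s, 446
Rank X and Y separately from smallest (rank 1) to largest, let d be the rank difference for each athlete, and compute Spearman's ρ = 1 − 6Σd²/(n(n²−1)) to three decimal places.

Ranks of variable 1: 6, 4, 3, 5, 1, 2
Ranks of variable 2: 1, 3, 5, 2, 6, 4
d = r₁ − r₂: 5, 1, -2, 3, -5, -2
d²: 25, 1, 4, 9, 25, 4; Σd² = 68
ρ = 1 − 6·68/(6·35) = 1 − 408/210 = -0.943

-0.943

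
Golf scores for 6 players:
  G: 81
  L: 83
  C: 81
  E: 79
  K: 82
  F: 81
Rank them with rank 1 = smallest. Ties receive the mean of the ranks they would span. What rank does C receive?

3

Sorted (ascending): 79, 81, 81, 81, 82, 83
The 3 values of 81 occupy positions 2–4 → average rank 3.
C has value 81 → rank 3.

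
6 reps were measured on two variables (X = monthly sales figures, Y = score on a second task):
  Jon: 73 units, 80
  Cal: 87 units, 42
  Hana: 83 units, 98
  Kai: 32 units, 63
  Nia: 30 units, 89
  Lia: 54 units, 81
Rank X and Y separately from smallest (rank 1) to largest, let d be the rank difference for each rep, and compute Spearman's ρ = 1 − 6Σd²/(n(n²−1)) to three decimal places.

-0.257

Ranks of variable 1: 4, 6, 5, 2, 1, 3
Ranks of variable 2: 3, 1, 6, 2, 5, 4
d = r₁ − r₂: 1, 5, -1, 0, -4, -1
d²: 1, 25, 1, 0, 16, 1; Σd² = 44
ρ = 1 − 6·44/(6·35) = 1 − 264/210 = -0.257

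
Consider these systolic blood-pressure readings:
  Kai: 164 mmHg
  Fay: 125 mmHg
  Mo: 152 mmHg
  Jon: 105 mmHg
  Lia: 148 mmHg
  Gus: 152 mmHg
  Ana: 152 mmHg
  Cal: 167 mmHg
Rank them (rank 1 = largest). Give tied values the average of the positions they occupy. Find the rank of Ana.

4

Sorted (descending): 167, 164, 152, 152, 152, 148, 125, 105
The 3 values of 152 occupy positions 3–5 → average rank 4.
Ana has value 152 mmHg → rank 4.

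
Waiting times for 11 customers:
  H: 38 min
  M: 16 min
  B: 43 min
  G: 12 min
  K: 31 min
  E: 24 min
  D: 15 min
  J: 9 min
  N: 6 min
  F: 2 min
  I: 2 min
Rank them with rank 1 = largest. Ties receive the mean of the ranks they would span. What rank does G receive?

Sorted (descending): 43, 38, 31, 24, 16, 15, 12, 9, 6, 2, 2
The 2 values of 2 occupy positions 10–11 → average rank (10+11)/2 = 10.5.
G has value 12 min → rank 7.

7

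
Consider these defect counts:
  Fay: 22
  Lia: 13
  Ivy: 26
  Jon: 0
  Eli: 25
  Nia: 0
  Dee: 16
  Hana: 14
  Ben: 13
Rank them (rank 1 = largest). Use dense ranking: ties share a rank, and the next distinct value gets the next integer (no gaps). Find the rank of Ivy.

1

Sorted (descending): 26, 25, 22, 16, 14, 13, 13, 0, 0
The 2 values of 13 share dense rank 6.
The 2 values of 0 share dense rank 7.
Remaining distinct values take the next consecutive integers.
Ivy has value 26 → rank 1.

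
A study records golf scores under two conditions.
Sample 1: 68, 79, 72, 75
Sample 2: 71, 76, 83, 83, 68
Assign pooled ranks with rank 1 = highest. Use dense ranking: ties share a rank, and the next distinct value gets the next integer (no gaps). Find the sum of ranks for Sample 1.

18

Sorted (descending): 83, 83, 79, 76, 75, 72, 71, 68, 68
The 2 values of 83 share dense rank 1.
The 2 values of 68 share dense rank 7.
Remaining distinct values take the next consecutive integers.
Sample 1 values → pooled ranks: 68→7, 79→2, 72→5, 75→4
Rank sum = 7 + 2 + 5 + 4 = 18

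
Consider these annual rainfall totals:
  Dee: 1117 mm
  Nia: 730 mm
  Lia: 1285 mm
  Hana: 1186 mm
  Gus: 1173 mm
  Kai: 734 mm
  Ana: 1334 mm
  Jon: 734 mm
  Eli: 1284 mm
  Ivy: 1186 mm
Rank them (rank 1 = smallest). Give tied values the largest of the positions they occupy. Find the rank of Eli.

8

Sorted (ascending): 730, 734, 734, 1117, 1173, 1186, 1186, 1284, 1285, 1334
The 2 values of 734 occupy positions 2–3 → each gets rank 3.
The 2 values of 1186 occupy positions 6–7 → each gets rank 7.
Eli has value 1284 mm → rank 8.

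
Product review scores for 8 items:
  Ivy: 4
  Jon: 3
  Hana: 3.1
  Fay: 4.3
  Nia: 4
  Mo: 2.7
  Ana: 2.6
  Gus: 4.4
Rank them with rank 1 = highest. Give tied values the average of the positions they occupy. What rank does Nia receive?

Sorted (descending): 4.4, 4.3, 4, 4, 3.1, 3, 2.7, 2.6
The 2 values of 4 occupy positions 3–4 → average rank (3+4)/2 = 3.5.
Nia has value 4 → rank 3.5.

3.5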